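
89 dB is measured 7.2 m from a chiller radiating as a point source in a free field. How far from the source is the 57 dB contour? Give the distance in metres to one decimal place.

The 32.0 dB drop corresponds to a distance ratio of 10^(32.0/20) for a point source.
r₂ = 7.2·10^((89−57)/20) = 7.2·10^(32.0/20) = 286.64 m.

286.6 m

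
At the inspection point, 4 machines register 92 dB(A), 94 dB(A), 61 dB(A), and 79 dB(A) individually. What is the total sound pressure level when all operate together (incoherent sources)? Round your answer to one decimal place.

For uncorrelated sources the intensities add, so convert each level to linear form, sum, and take 10·log₁₀ of the total.
Σ 10^(L/10) = 10^(92/10) + 10^(94/10) + 10^(61/10) + 10^(79/10) = 4.177e+09.
L_total = 10·log₁₀(4.177e+09) = 96.21 dB(A).

96.2 dB(A)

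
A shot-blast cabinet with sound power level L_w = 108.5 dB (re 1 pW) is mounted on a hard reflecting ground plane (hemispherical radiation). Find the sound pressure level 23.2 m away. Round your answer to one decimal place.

Free-field hemispherical radiation: L_p = L_w − 10·log₁₀(2π·r²), r = 23.2 m.
2π·r² = 3382 m², 10·log₁₀ of that is 35.292 dB.
L_p = 108.5 − 35.292 = 73.21 dB.

73.2 dB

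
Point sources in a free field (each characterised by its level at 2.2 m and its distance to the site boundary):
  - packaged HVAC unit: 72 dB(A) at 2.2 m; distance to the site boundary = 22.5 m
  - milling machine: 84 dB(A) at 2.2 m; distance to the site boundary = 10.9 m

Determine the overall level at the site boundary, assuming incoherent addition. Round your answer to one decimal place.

70.2 dB(A)

Propagate each source to the receiver with L = L_ref − 20·log₁₀(r/r_ref), then add intensities.
packaged HVAC unit: 72 − 20·log₁₀(22.5/2.2) = 72 − 20.20 = 51.80 dB(A).
milling machine: 84 − 20·log₁₀(10.9/2.2) = 84 − 13.90 = 70.10 dB(A).
Σ 10^(L/10) = 1.038e+07 → L_total = 10·log₁₀(1.038e+07) = 70.16 dB(A).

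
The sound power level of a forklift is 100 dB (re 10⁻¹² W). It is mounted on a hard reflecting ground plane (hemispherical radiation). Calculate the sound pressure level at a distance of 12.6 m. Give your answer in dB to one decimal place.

70.0 dB

The power spreads over a hemisphere of area 2π·r², so L_p = L_w − 10·log₁₀(2π·r²).
2π·r² = 997.5 m², 10·log₁₀ of that is 29.989 dB.
L_p = 100 − 29.989 = 70.01 dB.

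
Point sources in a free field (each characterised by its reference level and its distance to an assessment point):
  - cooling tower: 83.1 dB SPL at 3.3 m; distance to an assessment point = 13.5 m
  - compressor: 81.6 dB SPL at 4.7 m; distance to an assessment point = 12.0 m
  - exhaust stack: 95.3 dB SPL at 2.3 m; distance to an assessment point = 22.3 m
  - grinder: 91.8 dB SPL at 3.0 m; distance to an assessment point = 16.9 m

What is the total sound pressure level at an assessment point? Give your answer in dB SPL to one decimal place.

80.7 dB SPL

Apply inverse-square spreading to bring every level to the receiver, then sum 10^(L/10).
cooling tower: 83.1 − 20·log₁₀(13.5/3.3) = 83.1 − 12.24 = 70.86 dB SPL.
compressor: 81.6 − 20·log₁₀(12.0/4.7) = 81.6 − 8.14 = 73.46 dB SPL.
exhaust stack: 95.3 − 20·log₁₀(22.3/2.3) = 95.3 − 19.73 = 75.57 dB SPL.
grinder: 91.8 − 20·log₁₀(16.9/3.0) = 91.8 − 15.02 = 76.78 dB SPL.
Σ 10^(L/10) = 1.181e+08 → L_total = 10·log₁₀(1.181e+08) = 80.72 dB SPL.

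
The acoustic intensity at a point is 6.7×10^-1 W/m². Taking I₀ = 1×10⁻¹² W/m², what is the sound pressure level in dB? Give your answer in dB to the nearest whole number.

118 dB

I/I₀ = 6.7×10^-1/10⁻¹² = 6.7×10^11, and L = 10·log₁₀(I/I₀).
L = 10·(0.8261 + 11) = 118.26 dB.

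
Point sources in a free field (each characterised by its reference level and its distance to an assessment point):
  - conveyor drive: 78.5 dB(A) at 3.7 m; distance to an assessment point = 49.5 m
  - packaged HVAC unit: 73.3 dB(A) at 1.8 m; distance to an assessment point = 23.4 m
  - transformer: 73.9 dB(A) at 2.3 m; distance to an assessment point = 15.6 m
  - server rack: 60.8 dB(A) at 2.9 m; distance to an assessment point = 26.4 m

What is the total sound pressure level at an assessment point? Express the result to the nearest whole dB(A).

60 dB(A)

Apply inverse-square spreading to bring every level to the receiver, then sum 10^(L/10).
conveyor drive: 78.5 − 20·log₁₀(49.5/3.7) = 78.5 − 22.53 = 55.97 dB(A).
packaged HVAC unit: 73.3 − 20·log₁₀(23.4/1.8) = 73.3 − 22.28 = 51.02 dB(A).
transformer: 73.9 − 20·log₁₀(15.6/2.3) = 73.9 − 16.63 = 57.27 dB(A).
server rack: 60.8 − 20·log₁₀(26.4/2.9) = 60.8 − 19.18 = 41.62 dB(A).
Σ 10^(L/10) = 1.070e+06 → L_total = 10·log₁₀(1.070e+06) = 60.29 dB(A).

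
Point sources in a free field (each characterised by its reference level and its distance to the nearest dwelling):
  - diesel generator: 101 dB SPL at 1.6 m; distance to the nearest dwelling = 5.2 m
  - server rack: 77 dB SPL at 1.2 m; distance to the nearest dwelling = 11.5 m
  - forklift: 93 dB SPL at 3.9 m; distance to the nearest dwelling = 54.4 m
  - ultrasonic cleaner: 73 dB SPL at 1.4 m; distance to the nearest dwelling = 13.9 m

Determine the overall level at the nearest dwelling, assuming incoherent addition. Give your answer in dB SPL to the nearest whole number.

91 dB SPL

Apply inverse-square spreading to bring every level to the receiver, then sum 10^(L/10).
diesel generator: 101 − 20·log₁₀(5.2/1.6) = 101 − 10.24 = 90.76 dB SPL.
server rack: 77 − 20·log₁₀(11.5/1.2) = 77 − 19.63 = 57.37 dB SPL.
forklift: 93 − 20·log₁₀(54.4/3.9) = 93 − 22.89 = 70.11 dB SPL.
ultrasonic cleaner: 73 − 20·log₁₀(13.9/1.4) = 73 − 19.94 = 53.06 dB SPL.
Σ 10^(L/10) = 1.203e+09 → L_total = 10·log₁₀(1.203e+09) = 90.80 dB SPL.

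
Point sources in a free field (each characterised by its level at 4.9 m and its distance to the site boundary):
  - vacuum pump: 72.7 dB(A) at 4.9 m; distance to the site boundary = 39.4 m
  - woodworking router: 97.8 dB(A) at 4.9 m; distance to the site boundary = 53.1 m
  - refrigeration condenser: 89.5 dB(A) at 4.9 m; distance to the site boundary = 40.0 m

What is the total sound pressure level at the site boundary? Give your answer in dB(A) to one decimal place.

Propagate each source to the receiver with L = L_ref − 20·log₁₀(r/r_ref), then add intensities.
vacuum pump: 72.7 − 20·log₁₀(39.4/4.9) = 72.7 − 18.11 = 54.59 dB(A).
woodworking router: 97.8 − 20·log₁₀(53.1/4.9) = 97.8 − 20.70 = 77.10 dB(A).
refrigeration condenser: 89.5 − 20·log₁₀(40.0/4.9) = 89.5 − 18.24 = 71.26 dB(A).
Σ 10^(L/10) = 6.497e+07 → L_total = 10·log₁₀(6.497e+07) = 78.13 dB(A).

78.1 dB(A)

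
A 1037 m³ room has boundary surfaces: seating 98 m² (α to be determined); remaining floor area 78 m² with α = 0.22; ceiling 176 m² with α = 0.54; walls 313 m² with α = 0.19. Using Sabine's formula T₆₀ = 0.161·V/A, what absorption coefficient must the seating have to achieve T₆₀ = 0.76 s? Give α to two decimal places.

From T₆₀ = 0.161·V/A, the target T₆₀ = 0.76 s needs A = 0.161·1037/0.76 = 219.68 m².
Absorption from the other surfaces = 78·0.22 + 176·0.54 + 313·0.19 = 171.67 m², so the seating must supply 48.01 m² over 98 m².
α = 48.01/98 = 0.490.

0.49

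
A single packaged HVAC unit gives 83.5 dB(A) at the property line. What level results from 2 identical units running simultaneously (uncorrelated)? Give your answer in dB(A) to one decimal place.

N identical incoherent sources raise the level by 10·log₁₀ N.
L_total = 83.5 + 10·log₁₀(2) = 83.5 + 3.010 = 86.51 dB(A).

86.5 dB(A)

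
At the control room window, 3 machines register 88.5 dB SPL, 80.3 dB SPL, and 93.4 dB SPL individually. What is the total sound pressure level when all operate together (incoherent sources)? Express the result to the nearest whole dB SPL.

Incoherent sources combine by intensity addition: L_total = 10·log₁₀(Σ 10^(L_i/10)).
Σ 10^(L/10) = 10^(88.5/10) + 10^(80.3/10) + 10^(93.4/10) = 3.003e+09.
L_total = 10·log₁₀(3.003e+09) = 94.78 dB SPL.

95 dB SPL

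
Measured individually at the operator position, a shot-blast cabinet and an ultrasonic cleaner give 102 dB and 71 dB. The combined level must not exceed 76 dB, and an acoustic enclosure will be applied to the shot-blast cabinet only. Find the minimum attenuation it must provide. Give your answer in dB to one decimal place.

Fixed contribution from the other source: Σ 10^(L/10) = 10^(71/10) = 1.259e+07 (71.00 dB).
To meet 76 dB overall, the treated shot-blast cabinet may contribute at most 10^(76/10) − 1.259e+07 = 2.722e+07, i.e. 74.35 dB.
Required insertion loss = 102 − 74.35 = 27.65 dB.

27.7 dB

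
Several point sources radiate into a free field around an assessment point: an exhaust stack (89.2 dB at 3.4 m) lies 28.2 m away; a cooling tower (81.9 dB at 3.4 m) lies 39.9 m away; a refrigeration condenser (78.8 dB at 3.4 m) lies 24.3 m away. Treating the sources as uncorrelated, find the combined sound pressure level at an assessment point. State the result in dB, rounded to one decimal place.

Apply inverse-square spreading to bring every level to the receiver, then sum 10^(L/10).
exhaust stack: 89.2 − 20·log₁₀(28.2/3.4) = 89.2 − 18.38 = 70.82 dB.
cooling tower: 81.9 − 20·log₁₀(39.9/3.4) = 81.9 − 21.39 = 60.51 dB.
refrigeration condenser: 78.8 − 20·log₁₀(24.3/3.4) = 78.8 − 17.08 = 61.72 dB.
Σ 10^(L/10) = 1.470e+07 → L_total = 10·log₁₀(1.470e+07) = 71.67 dB.

71.7 dB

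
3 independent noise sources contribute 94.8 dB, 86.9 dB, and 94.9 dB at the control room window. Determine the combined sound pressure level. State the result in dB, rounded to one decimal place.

98.2 dB

Incoherent sources combine by intensity addition: L_total = 10·log₁₀(Σ 10^(L_i/10)).
Σ 10^(L/10) = 10^(94.8/10) + 10^(86.9/10) + 10^(94.9/10) = 6.600e+09.
L_total = 10·log₁₀(6.600e+09) = 98.20 dB.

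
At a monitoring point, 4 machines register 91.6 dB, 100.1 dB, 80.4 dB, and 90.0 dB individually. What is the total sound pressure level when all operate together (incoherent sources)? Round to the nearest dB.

101 dB

Incoherent sources combine by intensity addition: L_total = 10·log₁₀(Σ 10^(L_i/10)).
Σ 10^(L/10) = 10^(91.6/10) + 10^(100.1/10) + 10^(80.4/10) + 10^(90.0/10) = 1.279e+10.
L_total = 10·log₁₀(1.279e+10) = 101.07 dB.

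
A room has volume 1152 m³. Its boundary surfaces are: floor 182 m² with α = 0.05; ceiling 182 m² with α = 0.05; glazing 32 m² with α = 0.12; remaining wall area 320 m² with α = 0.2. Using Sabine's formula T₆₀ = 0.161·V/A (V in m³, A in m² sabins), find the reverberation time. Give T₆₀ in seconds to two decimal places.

2.16 s

A = Σ Sᵢαᵢ = 182·0.05 + 182·0.05 + 32·0.12 + 320·0.2 = 86.04 m².
T₆₀ = 0.161 × 1152 / 86.04 = 2.156 s.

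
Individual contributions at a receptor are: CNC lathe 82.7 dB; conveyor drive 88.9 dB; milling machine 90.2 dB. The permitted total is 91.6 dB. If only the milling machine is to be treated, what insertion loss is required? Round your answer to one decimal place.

3.4 dB

The untreated sources together contribute 10^(82.7/10) + 10^(88.9/10) = 9.625e+08, i.e. 89.83 dB.
To meet 91.6 dB overall, the treated milling machine may contribute at most 10^(91.6/10) − 9.625e+08 = 4.830e+08, i.e. 86.84 dB.
So the milling machine must be reduced from 90.2 to 86.84 dB: IL = 3.36 dB.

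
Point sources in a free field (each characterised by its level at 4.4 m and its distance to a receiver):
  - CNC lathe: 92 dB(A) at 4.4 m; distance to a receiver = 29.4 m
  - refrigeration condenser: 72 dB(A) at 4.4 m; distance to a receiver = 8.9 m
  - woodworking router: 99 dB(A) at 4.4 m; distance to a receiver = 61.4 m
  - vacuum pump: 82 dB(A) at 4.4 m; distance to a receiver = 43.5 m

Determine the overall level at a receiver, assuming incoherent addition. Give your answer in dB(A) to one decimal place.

First find each source's level at the receiver (point-source: −20·log₁₀(r/r_ref)), then combine on an intensity basis.
CNC lathe: 92 − 20·log₁₀(29.4/4.4) = 92 − 16.50 = 75.50 dB(A).
refrigeration condenser: 72 − 20·log₁₀(8.9/4.4) = 72 − 6.12 = 65.88 dB(A).
woodworking router: 99 − 20·log₁₀(61.4/4.4) = 99 − 22.89 = 76.11 dB(A).
vacuum pump: 82 − 20·log₁₀(43.5/4.4) = 82 − 19.90 = 62.10 dB(A).
Σ 10^(L/10) = 8.179e+07 → L_total = 10·log₁₀(8.179e+07) = 79.13 dB(A).

79.1 dB(A)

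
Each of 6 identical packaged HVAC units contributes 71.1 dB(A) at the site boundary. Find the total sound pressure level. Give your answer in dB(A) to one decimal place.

78.9 dB(A)

L_total = L₁ + 10·log₁₀ N for N identical incoherent sources.
L_total = 71.1 + 10·log₁₀(6) = 71.1 + 7.782 = 78.88 dB(A).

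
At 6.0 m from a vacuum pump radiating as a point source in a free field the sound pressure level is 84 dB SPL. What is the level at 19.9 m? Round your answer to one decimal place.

Spherical spreading from a point source gives a 20·log₁₀(r₂/r₁) drop.
L₂ = 84 − 20·log₁₀(19.9/6.0) = 84 − 10.414 = 73.59 dB SPL.

73.6 dB SPL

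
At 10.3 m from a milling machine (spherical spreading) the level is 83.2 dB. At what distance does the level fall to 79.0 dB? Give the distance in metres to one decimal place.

16.7 m

The 4.2 dB drop corresponds to a distance ratio of 10^(4.2/20) for a point source.
r₂ = 10.3·10^((83.2−79.0)/20) = 10.3·10^(4.2/20) = 16.70 m.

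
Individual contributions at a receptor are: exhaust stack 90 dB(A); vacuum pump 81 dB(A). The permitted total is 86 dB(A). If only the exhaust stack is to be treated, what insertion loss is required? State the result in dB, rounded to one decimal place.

5.7 dB

Fixed contribution from the other source: Σ 10^(L/10) = 10^(81/10) = 1.259e+08 (81.00 dB(A)).
The limit corresponds to 10^(86/10) = 3.981e+08; subtracting the fixed part leaves 2.722e+08 for the exhaust stack, i.e. 84.35 dB(A).
Required insertion loss = 90 − 84.35 = 5.65 dB.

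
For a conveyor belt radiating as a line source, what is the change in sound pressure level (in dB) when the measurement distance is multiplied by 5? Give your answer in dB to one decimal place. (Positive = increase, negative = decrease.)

Line-source spreading: ΔL = −10·log₁₀(r₂/r₁).
ΔL = −10·log₁₀(5) = -6.99 dB.

-7.0 dB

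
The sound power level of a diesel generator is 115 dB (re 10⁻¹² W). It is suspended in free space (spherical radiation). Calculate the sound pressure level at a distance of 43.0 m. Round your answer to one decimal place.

Free-field spherical radiation: L_p = L_w − 10·log₁₀(4π·r²), r = 43.0 m.
4π·r² = 2.324e+04 m², 10·log₁₀ of that is 43.661 dB.
L_p = 115 − 43.661 = 71.34 dB.

71.3 dB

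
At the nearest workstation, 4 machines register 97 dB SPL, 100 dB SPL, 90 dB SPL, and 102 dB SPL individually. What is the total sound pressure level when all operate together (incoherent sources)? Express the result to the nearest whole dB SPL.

105 dB SPL

Incoherent sources combine by intensity addition: L_total = 10·log₁₀(Σ 10^(L_i/10)).
Σ 10^(L/10) = 10^(97/10) + 10^(100/10) + 10^(90/10) + 10^(102/10) = 3.186e+10.
L_total = 10·log₁₀(3.186e+10) = 105.03 dB SPL.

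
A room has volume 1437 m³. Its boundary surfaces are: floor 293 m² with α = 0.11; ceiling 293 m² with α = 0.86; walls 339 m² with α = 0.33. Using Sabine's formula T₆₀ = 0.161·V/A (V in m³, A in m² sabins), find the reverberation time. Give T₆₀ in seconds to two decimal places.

0.58 s

Summing Sᵢαᵢ: 293·0.11 + 293·0.86 + 339·0.33 = 396.08 m².
T₆₀ = 0.161 × 1437 / 396.08 = 0.584 s.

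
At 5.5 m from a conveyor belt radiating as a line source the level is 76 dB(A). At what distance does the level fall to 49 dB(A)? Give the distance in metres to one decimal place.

2756.5 m

For a line source L₁ − L₂ = 10·log₁₀(r₂/r₁), so r₂ = r₁·10^((L₁−L₂)/10).
r₂ = 5.5·10^((76−49)/10) = 5.5·10^(27.0/10) = 2756.53 m.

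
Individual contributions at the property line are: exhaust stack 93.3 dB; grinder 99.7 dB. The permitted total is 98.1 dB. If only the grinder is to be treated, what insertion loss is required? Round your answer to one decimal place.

3.3 dB

The untreated sources together contribute 10^(93.3/10) = 2.138e+09, i.e. 93.30 dB.
To meet 98.1 dB overall, the treated grinder may contribute at most 10^(98.1/10) − 2.138e+09 = 4.319e+09, i.e. 96.35 dB.
Required insertion loss = 99.7 − 96.35 = 3.35 dB.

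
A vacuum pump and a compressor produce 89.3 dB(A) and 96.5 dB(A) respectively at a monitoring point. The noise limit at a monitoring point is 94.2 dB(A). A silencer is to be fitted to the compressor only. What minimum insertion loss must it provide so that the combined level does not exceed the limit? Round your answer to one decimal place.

4.0 dB

The untreated sources together contribute 10^(89.3/10) = 8.511e+08, i.e. 89.30 dB(A).
To meet 94.2 dB(A) overall, the treated compressor may contribute at most 10^(94.2/10) − 8.511e+08 = 1.779e+09, i.e. 92.50 dB(A).
So the compressor must be reduced from 96.5 to 92.50 dB(A): IL = 4.00 dB.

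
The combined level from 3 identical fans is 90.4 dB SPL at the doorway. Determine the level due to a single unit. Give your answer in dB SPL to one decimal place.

85.6 dB SPL

3 equal contributions raise the level by 10·log₁₀ 3 = 4.771 dB, so each unit alone gives 90.4 − 4.771.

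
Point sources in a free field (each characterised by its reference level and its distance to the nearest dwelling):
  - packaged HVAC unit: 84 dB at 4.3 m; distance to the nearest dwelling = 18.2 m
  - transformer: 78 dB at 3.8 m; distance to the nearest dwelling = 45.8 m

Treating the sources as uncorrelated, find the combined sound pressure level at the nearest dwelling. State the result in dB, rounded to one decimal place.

71.6 dB

First find each source's level at the receiver (point-source: −20·log₁₀(r/r_ref)), then combine on an intensity basis.
packaged HVAC unit: 84 − 20·log₁₀(18.2/4.3) = 84 − 12.53 = 71.47 dB.
transformer: 78 − 20·log₁₀(45.8/3.8) = 78 − 21.62 = 56.38 dB.
Σ 10^(L/10) = 1.446e+07 → L_total = 10·log₁₀(1.446e+07) = 71.60 dB.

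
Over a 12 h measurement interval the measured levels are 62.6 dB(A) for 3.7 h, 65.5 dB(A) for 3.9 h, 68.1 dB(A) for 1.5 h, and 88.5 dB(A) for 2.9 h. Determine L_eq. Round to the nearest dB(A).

Weight each interval's intensity by its duration and average over T = 12 h:
Σ tᵢ·10^(Lᵢ/10) = 3.7·10^(62.6/10) + 3.9·10^(65.5/10) + 1.5·10^(68.1/10) + 2.9·10^(88.5/10) = 2.083e+09.
L_eq = 10·log₁₀(2.083e+09/12) = 82.40 dB(A).

82 dB(A)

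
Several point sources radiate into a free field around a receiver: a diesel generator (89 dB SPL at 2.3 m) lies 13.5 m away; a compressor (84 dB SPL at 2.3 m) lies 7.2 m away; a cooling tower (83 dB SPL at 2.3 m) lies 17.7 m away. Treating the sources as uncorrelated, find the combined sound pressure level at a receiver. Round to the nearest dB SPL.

First find each source's level at the receiver (point-source: −20·log₁₀(r/r_ref)), then combine on an intensity basis.
diesel generator: 89 − 20·log₁₀(13.5/2.3) = 89 − 15.37 = 73.63 dB SPL.
compressor: 84 − 20·log₁₀(7.2/2.3) = 84 − 9.91 = 74.09 dB SPL.
cooling tower: 83 − 20·log₁₀(17.7/2.3) = 83 − 17.72 = 65.28 dB SPL.
Σ 10^(L/10) = 5.206e+07 → L_total = 10·log₁₀(5.206e+07) = 77.16 dB SPL.

77 dB SPL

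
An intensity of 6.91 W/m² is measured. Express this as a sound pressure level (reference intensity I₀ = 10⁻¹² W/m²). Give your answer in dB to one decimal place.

128.4 dB

L = 10·log₁₀(I/I₀) = 10·log₁₀(6.91/10⁻¹²) = 10·log₁₀(6.91×10^12).
L = 10·(0.8395 + 12) = 128.39 dB.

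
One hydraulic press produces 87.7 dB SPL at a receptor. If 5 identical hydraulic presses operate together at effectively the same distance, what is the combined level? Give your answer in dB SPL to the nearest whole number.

95 dB SPL

N identical incoherent sources raise the level by 10·log₁₀ N.
L_total = 87.7 + 10·log₁₀(5) = 87.7 + 6.990 = 94.69 dB SPL.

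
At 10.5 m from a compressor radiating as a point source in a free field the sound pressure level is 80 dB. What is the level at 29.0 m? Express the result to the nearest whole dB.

For a point source, L₂ = L₁ − 20·log₁₀(r₂/r₁).
L₂ = 80 − 20·log₁₀(29.0/10.5) = 80 − 8.824 = 71.18 dB.

71 dB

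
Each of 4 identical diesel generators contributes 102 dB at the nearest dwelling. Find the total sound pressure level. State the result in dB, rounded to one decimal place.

108.0 dB

N identical incoherent sources raise the level by 10·log₁₀ N.
L_total = 102 + 10·log₁₀(4) = 102 + 6.021 = 108.02 dB.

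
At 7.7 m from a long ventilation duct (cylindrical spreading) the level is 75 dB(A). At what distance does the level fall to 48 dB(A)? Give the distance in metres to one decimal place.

3859.1 m

Line-source spreading drops the level by 10·log₁₀(r₂/r₁); inverting, r₂/r₁ = 10^(ΔL/10).
r₂ = 7.7·10^((75−48)/10) = 7.7·10^(27.0/10) = 3859.14 m.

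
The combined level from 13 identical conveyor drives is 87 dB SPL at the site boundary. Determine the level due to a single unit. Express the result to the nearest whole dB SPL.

76 dB SPL

Dividing the total intensity by 13 lowers the level by 10·log₁₀ 13 = 11.139 dB: L₁ = 87 − 11.139.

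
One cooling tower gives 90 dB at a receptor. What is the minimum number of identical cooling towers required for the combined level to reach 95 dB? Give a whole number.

Need L₁ + 10·log₁₀ N ≥ 95, i.e. log₁₀ N ≥ 0.50.
N ≥ 10^(5.0/10) = 3.162, so N = 4.

4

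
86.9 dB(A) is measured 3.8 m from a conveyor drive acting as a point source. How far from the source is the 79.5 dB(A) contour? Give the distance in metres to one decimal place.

Point-source spreading drops the level by 20·log₁₀(r₂/r₁); inverting, r₂/r₁ = 10^(ΔL/20).
r₂ = 3.8·10^((86.9−79.5)/20) = 3.8·10^(7.4/20) = 8.91 m.

8.9 m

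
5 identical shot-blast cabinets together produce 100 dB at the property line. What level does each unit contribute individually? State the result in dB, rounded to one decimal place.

93.0 dB

For N identical incoherent sources L_total = L₁ + 10·log₁₀ N, so L₁ = 100 − 10·log₁₀(5) = 100 − 6.990.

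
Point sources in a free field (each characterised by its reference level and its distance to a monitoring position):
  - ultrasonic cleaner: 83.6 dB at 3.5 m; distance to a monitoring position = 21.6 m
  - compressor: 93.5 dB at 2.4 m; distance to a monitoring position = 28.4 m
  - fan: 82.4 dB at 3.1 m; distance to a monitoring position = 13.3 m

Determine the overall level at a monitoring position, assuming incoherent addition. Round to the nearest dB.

75 dB

Propagate each source to the receiver with L = L_ref − 20·log₁₀(r/r_ref), then add intensities.
ultrasonic cleaner: 83.6 − 20·log₁₀(21.6/3.5) = 83.6 − 15.81 = 67.79 dB.
compressor: 93.5 − 20·log₁₀(28.4/2.4) = 93.5 − 21.46 = 72.04 dB.
fan: 82.4 − 20·log₁₀(13.3/3.1) = 82.4 − 12.65 = 69.75 dB.
Σ 10^(L/10) = 3.144e+07 → L_total = 10·log₁₀(3.144e+07) = 74.98 dB.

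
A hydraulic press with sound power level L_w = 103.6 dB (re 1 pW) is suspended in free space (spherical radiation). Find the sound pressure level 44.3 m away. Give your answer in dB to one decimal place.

The power spreads over a sphere of area 4π·r², so L_p = L_w − 10·log₁₀(4π·r²).
4π·r² = 2.466e+04 m², 10·log₁₀ of that is 43.920 dB.
L_p = 103.6 − 43.920 = 59.68 dB.

59.7 dB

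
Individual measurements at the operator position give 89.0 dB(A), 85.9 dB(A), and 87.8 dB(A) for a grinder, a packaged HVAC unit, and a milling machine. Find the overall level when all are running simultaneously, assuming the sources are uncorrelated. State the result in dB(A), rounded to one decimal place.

92.5 dB(A)

For uncorrelated sources the intensities add, so convert each level to linear form, sum, and take 10·log₁₀ of the total.
Σ 10^(L/10) = 10^(89.0/10) + 10^(85.9/10) + 10^(87.8/10) = 1.786e+09.
L_total = 10·log₁₀(1.786e+09) = 92.52 dB(A).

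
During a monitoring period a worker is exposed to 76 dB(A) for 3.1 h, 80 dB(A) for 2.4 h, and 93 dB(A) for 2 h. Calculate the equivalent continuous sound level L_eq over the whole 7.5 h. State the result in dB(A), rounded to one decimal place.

87.6 dB(A)

Weight each interval's intensity by its duration and average over T = 7.5 h:
Σ tᵢ·10^(Lᵢ/10) = 3.1·10^(76/10) + 2.4·10^(80/10) + 2·10^(93/10) = 4.354e+09.
L_eq = 10·log₁₀(4.354e+09/7.5) = 87.64 dB(A).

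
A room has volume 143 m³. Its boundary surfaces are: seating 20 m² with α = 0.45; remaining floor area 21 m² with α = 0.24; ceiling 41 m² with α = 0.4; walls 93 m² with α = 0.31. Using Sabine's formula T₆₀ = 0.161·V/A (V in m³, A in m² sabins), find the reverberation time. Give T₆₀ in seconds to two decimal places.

0.39 s

Summing Sᵢαᵢ: 20·0.45 + 21·0.24 + 41·0.4 + 93·0.31 = 59.27 m².
T₆₀ = 0.161·V/A = 0.161·143/59.27 = 0.388 s.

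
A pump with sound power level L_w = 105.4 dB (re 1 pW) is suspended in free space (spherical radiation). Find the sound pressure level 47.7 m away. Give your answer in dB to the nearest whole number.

61 dB

The power spreads over a sphere of area 4π·r², so L_p = L_w − 10·log₁₀(4π·r²).
4π·r² = 2.859e+04 m², 10·log₁₀ of that is 44.562 dB.
L_p = 105.4 − 44.562 = 60.84 dB.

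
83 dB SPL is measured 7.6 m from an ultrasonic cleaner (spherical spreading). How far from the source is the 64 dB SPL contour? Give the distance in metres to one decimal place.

For a point source L₁ − L₂ = 20·log₁₀(r₂/r₁), so r₂ = r₁·10^((L₁−L₂)/20).
r₂ = 7.6·10^((83−64)/20) = 7.6·10^(19.0/20) = 67.74 m.

67.7 m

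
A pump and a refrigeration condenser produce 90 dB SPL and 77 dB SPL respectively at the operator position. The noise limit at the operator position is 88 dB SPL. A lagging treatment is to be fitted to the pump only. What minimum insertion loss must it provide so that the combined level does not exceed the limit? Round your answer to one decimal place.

The untreated sources together contribute 10^(77/10) = 5.012e+07, i.e. 77.00 dB SPL.
To meet 88 dB SPL overall, the treated pump may contribute at most 10^(88/10) − 5.012e+07 = 5.808e+08, i.e. 87.64 dB SPL.
So the pump must be reduced from 90 to 87.64 dB SPL: IL = 2.36 dB.

2.4 dB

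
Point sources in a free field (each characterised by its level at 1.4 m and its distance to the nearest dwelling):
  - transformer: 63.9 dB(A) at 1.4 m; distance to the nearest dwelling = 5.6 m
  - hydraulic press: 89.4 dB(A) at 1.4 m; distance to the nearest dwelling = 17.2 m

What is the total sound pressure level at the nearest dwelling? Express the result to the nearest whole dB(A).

Apply inverse-square spreading to bring every level to the receiver, then sum 10^(L/10).
transformer: 63.9 − 20·log₁₀(5.6/1.4) = 63.9 − 12.04 = 51.86 dB(A).
hydraulic press: 89.4 − 20·log₁₀(17.2/1.4) = 89.4 − 21.79 = 67.61 dB(A).
Σ 10^(L/10) = 5.924e+06 → L_total = 10·log₁₀(5.924e+06) = 67.73 dB(A).

68 dB(A)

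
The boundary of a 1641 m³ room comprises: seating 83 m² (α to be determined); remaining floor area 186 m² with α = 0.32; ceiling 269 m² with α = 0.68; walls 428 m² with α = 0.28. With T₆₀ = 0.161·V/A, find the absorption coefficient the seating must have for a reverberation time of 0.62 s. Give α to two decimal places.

Required total absorption A = 0.161·1641/0.62 = 426.13 m².
Absorption from the other surfaces = 186·0.32 + 269·0.68 + 428·0.28 = 362.28 m², so the seating must supply 63.85 m² over 83 m².
α = 63.85/83 = 0.769.

0.77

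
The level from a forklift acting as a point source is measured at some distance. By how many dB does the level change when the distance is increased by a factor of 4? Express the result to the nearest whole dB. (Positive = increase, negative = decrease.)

With spherical spreading the level changes by −20·log₁₀(r₂/r₁).
ΔL = −20·log₁₀(4) = -12.04 dB.

-12 dB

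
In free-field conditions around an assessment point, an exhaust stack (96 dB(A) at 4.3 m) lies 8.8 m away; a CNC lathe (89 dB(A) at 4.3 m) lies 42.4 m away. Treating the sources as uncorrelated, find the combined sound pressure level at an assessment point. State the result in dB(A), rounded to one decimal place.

89.8 dB(A)

Apply inverse-square spreading to bring every level to the receiver, then sum 10^(L/10).
exhaust stack: 96 − 20·log₁₀(8.8/4.3) = 96 − 6.22 = 89.78 dB(A).
CNC lathe: 89 − 20·log₁₀(42.4/4.3) = 89 − 19.88 = 69.12 dB(A).
Σ 10^(L/10) = 9.587e+08 → L_total = 10·log₁₀(9.587e+08) = 89.82 dB(A).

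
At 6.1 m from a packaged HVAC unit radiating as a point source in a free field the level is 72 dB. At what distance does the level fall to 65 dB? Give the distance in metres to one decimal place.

13.7 m

Point-source spreading drops the level by 20·log₁₀(r₂/r₁); inverting, r₂/r₁ = 10^(ΔL/20).
r₂ = 6.1·10^((72−65)/20) = 6.1·10^(7.0/20) = 13.66 m.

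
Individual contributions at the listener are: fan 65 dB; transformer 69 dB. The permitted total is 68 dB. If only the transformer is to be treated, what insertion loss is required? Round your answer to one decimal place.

The untreated sources together contribute 10^(65/10) = 3.162e+06, i.e. 65.00 dB.
To meet 68 dB overall, the treated transformer may contribute at most 10^(68/10) − 3.162e+06 = 3.147e+06, i.e. 64.98 dB.
So the transformer must be reduced from 69 to 64.98 dB: IL = 4.02 dB.

4.0 dB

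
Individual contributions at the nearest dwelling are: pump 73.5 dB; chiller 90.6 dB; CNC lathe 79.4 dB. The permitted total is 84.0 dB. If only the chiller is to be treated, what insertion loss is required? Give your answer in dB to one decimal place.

9.1 dB

The untreated sources together contribute 10^(73.5/10) + 10^(79.4/10) = 1.095e+08, i.e. 80.39 dB.
To meet 84.0 dB overall, the treated chiller may contribute at most 10^(84.0/10) − 1.095e+08 = 1.417e+08, i.e. 81.51 dB.
Required insertion loss = 90.6 − 81.51 = 9.09 dB.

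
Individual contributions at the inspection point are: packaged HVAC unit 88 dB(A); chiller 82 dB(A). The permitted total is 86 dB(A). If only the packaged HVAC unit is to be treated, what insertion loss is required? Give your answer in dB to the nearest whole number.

4 dB

Everything except the packaged HVAC unit sums to 10^(82/10) = 1.585e+08 in linear terms, 82.00 dB(A).
To meet 86 dB(A) overall, the treated packaged HVAC unit may contribute at most 10^(86/10) − 1.585e+08 = 2.396e+08, i.e. 83.80 dB(A).
Required insertion loss = 88 − 83.80 = 4.20 dB.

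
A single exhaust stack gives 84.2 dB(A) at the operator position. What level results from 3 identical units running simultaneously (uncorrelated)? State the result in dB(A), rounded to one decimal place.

With 3 equal, uncorrelated contributions the intensity is 3× that of one unit, giving a rise of 10·log₁₀ 3.
L_total = 84.2 + 10·log₁₀(3) = 84.2 + 4.771 = 88.97 dB(A).

89.0 dB(A)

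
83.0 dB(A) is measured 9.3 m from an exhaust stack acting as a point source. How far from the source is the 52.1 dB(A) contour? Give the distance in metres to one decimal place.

Point-source spreading drops the level by 20·log₁₀(r₂/r₁); inverting, r₂/r₁ = 10^(ΔL/20).
r₂ = 9.3·10^((83.0−52.1)/20) = 9.3·10^(30.9/20) = 326.20 m.

326.2 m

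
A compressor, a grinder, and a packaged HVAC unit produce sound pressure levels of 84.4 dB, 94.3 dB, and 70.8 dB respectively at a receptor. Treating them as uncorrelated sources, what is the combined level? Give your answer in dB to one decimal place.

Incoherent sources combine by intensity addition: L_total = 10·log₁₀(Σ 10^(L_i/10)).
Σ 10^(L/10) = 10^(84.4/10) + 10^(94.3/10) + 10^(70.8/10) = 2.979e+09.
L_total = 10·log₁₀(2.979e+09) = 94.74 dB.

94.7 dB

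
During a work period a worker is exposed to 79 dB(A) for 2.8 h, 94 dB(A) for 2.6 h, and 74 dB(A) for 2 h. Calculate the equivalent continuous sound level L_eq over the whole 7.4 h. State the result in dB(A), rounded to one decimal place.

The energy average is taken in the linear domain: L_eq = 10·log₁₀[(Σ tᵢ·10^(Lᵢ/10))/T], T = 7.4 h.
Σ tᵢ·10^(Lᵢ/10) = 2.8·10^(79/10) + 2.6·10^(94/10) + 2·10^(74/10) = 6.804e+09.
L_eq = 10·log₁₀(6.804e+09/7.4) = 89.64 dB(A).

89.6 dB(A)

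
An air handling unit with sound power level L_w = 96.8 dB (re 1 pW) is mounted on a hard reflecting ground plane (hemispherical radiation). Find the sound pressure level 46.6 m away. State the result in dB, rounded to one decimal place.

The power spreads over a hemisphere of area 2π·r², so L_p = L_w − 10·log₁₀(2π·r²).
2π·r² = 1.364e+04 m², 10·log₁₀ of that is 41.350 dB.
L_p = 96.8 − 41.350 = 55.45 dB.

55.5 dB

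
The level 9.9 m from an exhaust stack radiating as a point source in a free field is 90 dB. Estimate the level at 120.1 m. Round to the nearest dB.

68 dB

Spherical spreading from a point source gives a 20·log₁₀(r₂/r₁) drop.
L₂ = 90 − 20·log₁₀(120.1/9.9) = 90 − 21.678 = 68.32 dB.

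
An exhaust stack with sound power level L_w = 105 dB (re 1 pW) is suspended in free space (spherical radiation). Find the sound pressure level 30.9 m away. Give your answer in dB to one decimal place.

The power spreads over a sphere of area 4π·r², so L_p = L_w − 10·log₁₀(4π·r²).
4π·r² = 1.2e+04 m², 10·log₁₀ of that is 40.791 dB.
L_p = 105 − 40.791 = 64.21 dB.

64.2 dB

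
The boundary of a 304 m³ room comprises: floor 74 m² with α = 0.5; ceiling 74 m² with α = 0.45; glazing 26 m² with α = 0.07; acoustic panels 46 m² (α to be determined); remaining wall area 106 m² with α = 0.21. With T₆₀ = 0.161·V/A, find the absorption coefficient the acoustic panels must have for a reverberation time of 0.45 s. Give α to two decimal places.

Required total absorption A = 0.161·304/0.45 = 108.76 m².
Absorption from the other surfaces = 74·0.5 + 74·0.45 + 26·0.07 + 106·0.21 = 94.38 m², so the acoustic panels must supply 14.38 m² over 46 m².
α = 14.38/46 = 0.313.

0.31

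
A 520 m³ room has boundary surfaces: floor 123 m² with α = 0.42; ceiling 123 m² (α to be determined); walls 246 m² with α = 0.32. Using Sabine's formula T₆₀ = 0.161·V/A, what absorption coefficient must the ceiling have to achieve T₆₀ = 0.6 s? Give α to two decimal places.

Required total absorption A = 0.161·520/0.6 = 139.53 m².
Absorption from the other surfaces = 123·0.42 + 246·0.32 = 130.38 m², so the ceiling must supply 9.15 m² over 123 m².
α = 9.15/123 = 0.074.

0.07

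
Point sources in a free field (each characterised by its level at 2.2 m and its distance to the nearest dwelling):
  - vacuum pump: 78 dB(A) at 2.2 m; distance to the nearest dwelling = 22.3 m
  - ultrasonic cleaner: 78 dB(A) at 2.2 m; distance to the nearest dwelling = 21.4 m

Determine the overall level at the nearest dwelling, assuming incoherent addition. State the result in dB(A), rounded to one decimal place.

Apply inverse-square spreading to bring every level to the receiver, then sum 10^(L/10).
vacuum pump: 78 − 20·log₁₀(22.3/2.2) = 78 − 20.12 = 57.88 dB(A).
ultrasonic cleaner: 78 − 20·log₁₀(21.4/2.2) = 78 − 19.76 = 58.24 dB(A).
Σ 10^(L/10) = 1.281e+06 → L_total = 10·log₁₀(1.281e+06) = 61.08 dB(A).

61.1 dB(A)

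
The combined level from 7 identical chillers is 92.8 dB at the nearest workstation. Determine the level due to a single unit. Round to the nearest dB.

84 dB

For N identical incoherent sources L_total = L₁ + 10·log₁₀ N, so L₁ = 92.8 − 10·log₁₀(7) = 92.8 − 8.451.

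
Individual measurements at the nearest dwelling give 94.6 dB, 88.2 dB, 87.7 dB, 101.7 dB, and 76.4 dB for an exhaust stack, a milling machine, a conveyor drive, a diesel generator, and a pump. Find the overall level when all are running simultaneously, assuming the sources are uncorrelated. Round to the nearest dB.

103 dB

Incoherent sources combine by intensity addition: L_total = 10·log₁₀(Σ 10^(L_i/10)).
Σ 10^(L/10) = 10^(94.6/10) + 10^(88.2/10) + 10^(87.7/10) + 10^(101.7/10) + 10^(76.4/10) = 1.897e+10.
L_total = 10·log₁₀(1.897e+10) = 102.78 dB.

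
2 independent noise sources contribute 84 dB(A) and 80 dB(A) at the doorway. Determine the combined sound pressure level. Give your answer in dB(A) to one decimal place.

Incoherent sources combine by intensity addition: L_total = 10·log₁₀(Σ 10^(L_i/10)).
Σ 10^(L/10) = 10^(84/10) + 10^(80/10) = 3.512e+08.
L_total = 10·log₁₀(3.512e+08) = 85.46 dB(A).

85.5 dB(A)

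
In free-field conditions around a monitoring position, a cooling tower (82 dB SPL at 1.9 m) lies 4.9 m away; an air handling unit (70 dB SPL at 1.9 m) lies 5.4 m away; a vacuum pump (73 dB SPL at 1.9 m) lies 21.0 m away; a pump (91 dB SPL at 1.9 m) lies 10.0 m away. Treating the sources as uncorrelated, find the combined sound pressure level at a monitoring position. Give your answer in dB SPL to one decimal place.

Apply inverse-square spreading to bring every level to the receiver, then sum 10^(L/10).
cooling tower: 82 − 20·log₁₀(4.9/1.9) = 82 − 8.23 = 73.77 dB SPL.
air handling unit: 70 − 20·log₁₀(5.4/1.9) = 70 − 9.07 = 60.93 dB SPL.
vacuum pump: 73 − 20·log₁₀(21.0/1.9) = 73 − 20.87 = 52.13 dB SPL.
pump: 91 − 20·log₁₀(10.0/1.9) = 91 − 14.42 = 76.58 dB SPL.
Σ 10^(L/10) = 7.068e+07 → L_total = 10·log₁₀(7.068e+07) = 78.49 dB SPL.

78.5 dB SPL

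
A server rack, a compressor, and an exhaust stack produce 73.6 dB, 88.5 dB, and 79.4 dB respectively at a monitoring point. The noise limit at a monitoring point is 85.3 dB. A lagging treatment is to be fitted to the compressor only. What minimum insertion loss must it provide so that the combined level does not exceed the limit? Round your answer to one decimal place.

4.9 dB

Fixed contribution from the other sources: Σ 10^(L/10) = 10^(73.6/10) + 10^(79.4/10) = 1.100e+08 (80.41 dB).
To meet 85.3 dB overall, the treated compressor may contribute at most 10^(85.3/10) − 1.100e+08 = 2.288e+08, i.e. 83.60 dB.
So the compressor must be reduced from 88.5 to 83.60 dB: IL = 4.90 dB.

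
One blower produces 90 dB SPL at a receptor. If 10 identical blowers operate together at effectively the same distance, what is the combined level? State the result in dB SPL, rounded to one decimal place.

100.0 dB SPL

N identical incoherent sources raise the level by 10·log₁₀ N.
L_total = 90 + 10·log₁₀(10) = 90 + 10.000 = 100.00 dB SPL.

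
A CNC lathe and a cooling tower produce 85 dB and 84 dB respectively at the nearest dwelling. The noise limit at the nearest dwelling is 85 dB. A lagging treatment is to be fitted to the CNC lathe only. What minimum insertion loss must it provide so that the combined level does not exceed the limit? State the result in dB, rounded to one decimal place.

6.9 dB

Everything except the CNC lathe sums to 10^(84/10) = 2.512e+08 in linear terms, 84.00 dB.
The limit corresponds to 10^(85/10) = 3.162e+08; subtracting the fixed part leaves 6.504e+07 for the CNC lathe, i.e. 78.13 dB.
Required insertion loss = 85 − 78.13 = 6.87 dB.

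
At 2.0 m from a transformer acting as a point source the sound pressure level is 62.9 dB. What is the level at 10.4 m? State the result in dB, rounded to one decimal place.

For a point source, L₂ = L₁ − 20·log₁₀(r₂/r₁).
L₂ = 62.9 − 20·log₁₀(10.4/2.0) = 62.9 − 14.320 = 48.58 dB.

48.6 dB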